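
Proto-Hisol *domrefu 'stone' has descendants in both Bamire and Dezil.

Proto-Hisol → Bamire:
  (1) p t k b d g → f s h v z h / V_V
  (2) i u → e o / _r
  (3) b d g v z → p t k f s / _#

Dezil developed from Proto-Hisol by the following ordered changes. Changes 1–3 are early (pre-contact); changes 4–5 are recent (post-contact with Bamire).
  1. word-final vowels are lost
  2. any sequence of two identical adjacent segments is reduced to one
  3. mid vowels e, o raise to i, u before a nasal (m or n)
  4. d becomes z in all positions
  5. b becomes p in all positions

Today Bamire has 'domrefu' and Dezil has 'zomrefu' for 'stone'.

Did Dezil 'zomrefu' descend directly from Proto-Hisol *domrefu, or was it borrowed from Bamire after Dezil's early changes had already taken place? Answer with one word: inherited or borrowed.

borrowed

If inherited, *domrefu would pass through all of Dezil's changes:
Dezil: *domrefu > domref > dumref > zumref  (by apocope, pre-nasal raising, unconditioned shift)
If borrowed from Bamire 'domrefu' after the early changes, it would undergo only the recent ones:
  rule 4 (unconditioned shift): domrefu → zomrefu
  rule 5 (unconditioned shift): no change (zomrefu)
  ⇒ as a loan: zomrefu
Dezil 'zomrefu' matches the loan outcome 'zomrefu', not the inherited 'zumref' — it skipped the early Dezil changes, so it was borrowed from Bamire.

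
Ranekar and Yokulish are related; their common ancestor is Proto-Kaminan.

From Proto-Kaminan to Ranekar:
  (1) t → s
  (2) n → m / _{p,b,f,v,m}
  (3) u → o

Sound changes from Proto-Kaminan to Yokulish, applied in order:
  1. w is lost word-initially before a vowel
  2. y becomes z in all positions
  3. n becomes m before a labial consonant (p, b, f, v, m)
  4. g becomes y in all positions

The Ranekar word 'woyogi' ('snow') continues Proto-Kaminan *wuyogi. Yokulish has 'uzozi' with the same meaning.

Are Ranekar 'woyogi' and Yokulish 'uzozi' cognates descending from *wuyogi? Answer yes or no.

Derive the expected Yokulish reflex of *wuyogi:
Yokulish: start from *wuyogi.
  rule 1 (glide loss): wuyogi → uyogi
  rule 2 (unconditioned shift): uyogi → uzogi
  rule 3: no change — uzogi
  rule 4 (unconditioned shift): uzogi → uzoyi
  ⇒ Yokulish uzoyi
The regular Yokulish reflex would be 'uzoyi', but the attested form is 'uzozi'. The correspondence is irregular, so they are not cognates (the Yokulish form has a different source).

no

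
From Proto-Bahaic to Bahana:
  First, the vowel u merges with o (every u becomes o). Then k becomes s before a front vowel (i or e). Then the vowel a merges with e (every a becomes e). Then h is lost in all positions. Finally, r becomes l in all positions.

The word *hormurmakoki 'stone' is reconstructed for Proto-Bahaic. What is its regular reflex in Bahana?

Bahana: *hormurmakoki
  hormurmakoki → hormormakoki   [vowel merger]
  hormormakoki → hormormakosi   [palatalisation]
  hormormakosi → hormormekosi   [vowel merger]
  hormormekosi → ormormekosi   [h-loss]
  ormormekosi → olmolmekosi   [unconditioned shift]
  giving Bahana olmolmekosi.

olmolmekosi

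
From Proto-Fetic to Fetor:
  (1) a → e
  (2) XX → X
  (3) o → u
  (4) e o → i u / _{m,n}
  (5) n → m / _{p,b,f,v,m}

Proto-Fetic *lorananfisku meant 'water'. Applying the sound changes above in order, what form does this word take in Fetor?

lurinimfisku

Fetor: *lorananfisku > lorenenfisku > lurenenfisku > lurininfisku > lurinimfisku  (by vowel merger, vowel merger, pre-nasal raising, nasal place assimilation)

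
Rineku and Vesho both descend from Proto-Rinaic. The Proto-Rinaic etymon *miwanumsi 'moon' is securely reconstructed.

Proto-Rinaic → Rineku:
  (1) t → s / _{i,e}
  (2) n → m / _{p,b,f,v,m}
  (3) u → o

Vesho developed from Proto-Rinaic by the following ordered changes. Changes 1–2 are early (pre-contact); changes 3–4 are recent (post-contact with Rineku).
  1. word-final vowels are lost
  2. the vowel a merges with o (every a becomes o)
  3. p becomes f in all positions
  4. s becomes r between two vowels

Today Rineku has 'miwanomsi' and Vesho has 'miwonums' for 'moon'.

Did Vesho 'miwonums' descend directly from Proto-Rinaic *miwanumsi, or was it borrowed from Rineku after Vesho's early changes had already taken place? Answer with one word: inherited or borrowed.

inherited

If inherited, *miwanumsi would pass through all of Vesho's changes:
Vesho: *miwanumsi
  miwanumsi → miwanums   [apocope]
  miwanums → miwonums   [vowel merger]
  miwonums (rule 3 does not apply)
  miwonums (rule 4 does not apply)
  giving Vesho miwonums.
If borrowed from Rineku 'miwanomsi' after the early changes, it would undergo only the recent ones:
  rule 3 (unconditioned shift): no change (miwanomsi)
  rule 4 (rhotacism): no change (miwanomsi)
  ⇒ as a loan: miwanomsi
Vesho 'miwonums' matches the inherited outcome exactly, so it is an inherited cognate, not a loan.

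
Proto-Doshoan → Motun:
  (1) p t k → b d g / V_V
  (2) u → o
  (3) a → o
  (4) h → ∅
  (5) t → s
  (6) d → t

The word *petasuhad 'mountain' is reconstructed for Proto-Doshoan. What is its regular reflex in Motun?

Motun: start from *petasuhad.
  rule 1 (intervocalic voicing): petasuhad → pedasuhad
  rule 2 (vowel merger): pedasuhad → pedasohad
  rule 3 (vowel merger): pedasohad → pedosohod
  rule 4 (h-loss): pedosohod → pedosood
  rule 5: no change — pedosood
  rule 6 (unconditioned shift): pedosood → petosoot
  ⇒ Motun petosoot

petosoot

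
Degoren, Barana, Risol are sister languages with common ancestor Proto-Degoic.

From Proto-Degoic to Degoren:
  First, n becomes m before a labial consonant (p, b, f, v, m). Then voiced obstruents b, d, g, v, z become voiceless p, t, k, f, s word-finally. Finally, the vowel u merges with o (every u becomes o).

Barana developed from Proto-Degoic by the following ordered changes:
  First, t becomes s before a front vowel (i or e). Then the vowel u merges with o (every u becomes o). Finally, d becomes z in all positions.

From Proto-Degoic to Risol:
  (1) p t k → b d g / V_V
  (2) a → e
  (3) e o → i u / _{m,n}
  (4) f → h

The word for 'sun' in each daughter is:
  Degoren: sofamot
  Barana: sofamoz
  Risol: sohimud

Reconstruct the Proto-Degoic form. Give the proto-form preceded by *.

*sofamud

Position 3: Degoren has f, Barana has f, Risol has h. Barana preserves f here (none of its changes turn any other segment into f), so the proto-segment is *f.
Position 4: Degoren has a, Barana has a, Risol has i. Degoren preserves a here (none of its changes turn any other segment into a), so the proto-segment is *a.
Position 7: Degoren has t, Barana has z, Risol has d. Taking the neighbouring segments as reconstructed: Degoren t could go back to *t or *d; Barana z could go back to *d or *z; Risol d can only go back to *d — the one source consistent with every daughter is *d.
This points to *sofamud. Verify forward in each daughter:
Degoren: *sofamud
  sofamud (rule 1 does not apply)
  sofamud → sofamut   [final devoicing]
  sofamut → sofamot   [vowel merger]
  giving Degoren sofamot.
Barana: start from *sofamud.
  rule 1: no change — sofamud
  rule 2 (vowel merger): sofamud → sofamod
  rule 3 (unconditioned shift): sofamod → sofamoz
  ⇒ Barana sofamoz
Risol: start from *sofamud.
  rule 1: no change — sofamud
  rule 2 (vowel merger): sofamud → sofemud
  rule 3 (pre-nasal raising): sofemud → sofimud
  rule 4 (unconditioned shift): sofimud → sohimud
  ⇒ Risol sohimud
*sofamud is the unique common source.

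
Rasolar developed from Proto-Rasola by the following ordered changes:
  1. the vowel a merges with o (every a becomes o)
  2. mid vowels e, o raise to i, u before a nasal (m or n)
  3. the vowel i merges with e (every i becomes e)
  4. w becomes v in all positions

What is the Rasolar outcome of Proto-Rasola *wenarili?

venorele

Rasolar: *wenarili > wenorili > winorili > wenorele > venorele  (by vowel merger, pre-nasal raising, vowel merger, unconditioned shift)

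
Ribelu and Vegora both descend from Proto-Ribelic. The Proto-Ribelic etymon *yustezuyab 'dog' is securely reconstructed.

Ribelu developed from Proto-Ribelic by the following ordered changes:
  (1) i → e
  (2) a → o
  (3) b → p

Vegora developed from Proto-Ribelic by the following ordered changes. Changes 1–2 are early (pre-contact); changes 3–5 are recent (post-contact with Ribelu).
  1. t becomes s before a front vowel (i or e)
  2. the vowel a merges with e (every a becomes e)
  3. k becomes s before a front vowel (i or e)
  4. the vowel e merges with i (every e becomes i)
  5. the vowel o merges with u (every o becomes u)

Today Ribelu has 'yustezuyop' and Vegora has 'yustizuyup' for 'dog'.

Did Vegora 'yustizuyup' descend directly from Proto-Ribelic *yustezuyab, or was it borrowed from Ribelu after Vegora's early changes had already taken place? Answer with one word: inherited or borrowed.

borrowed

If inherited, *yustezuyab would pass through all of Vegora's changes:
Vegora: *yustezuyab > yussezuyab > yussezuyeb > yussizuyib  (by palatalisation, vowel merger, vowel merger)
If borrowed from Ribelu 'yustezuyop' after the early changes, it would undergo only the recent ones:
  rule 3 (palatalisation): no change (yustezuyop)
  rule 4 (vowel merger): yustezuyop → yustizuyop
  rule 5 (vowel merger): yustizuyop → yustizuyup
  ⇒ as a loan: yustizuyup
Vegora 'yustizuyup' matches the loan outcome 'yustizuyup', not the inherited 'yussizuyib' — it skipped the early Vegora changes, so it was borrowed from Ribelu.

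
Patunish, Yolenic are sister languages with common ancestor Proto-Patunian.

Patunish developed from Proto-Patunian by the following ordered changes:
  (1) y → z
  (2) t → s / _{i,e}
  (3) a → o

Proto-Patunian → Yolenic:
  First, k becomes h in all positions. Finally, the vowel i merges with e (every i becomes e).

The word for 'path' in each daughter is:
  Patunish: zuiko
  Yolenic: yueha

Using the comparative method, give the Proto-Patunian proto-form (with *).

Position 4: Patunish has k, Yolenic has h. Patunish preserves k here (none of its changes turn any other segment into k), so the proto-segment is *k.
Position 3: Patunish has i, Yolenic has e. Patunish preserves i here (none of its changes turn any other segment into i), so the proto-segment is *i.
Continuing position by position gives *yuika; check it forward:
Patunish: start from *yuika.
  rule 1 (unconditioned shift): yuika → zuika
  rule 2: no change — zuika
  rule 3 (vowel merger): zuika → zuiko
  ⇒ Patunish zuiko
Yolenic: *yuika
  yuika → yuiha   [unconditioned shift]
  yuiha → yueha   [vowel merger]
  giving Yolenic yueha.
Only *yuika yields all of Patunish zuiko, Yolenic yueha.

*yuika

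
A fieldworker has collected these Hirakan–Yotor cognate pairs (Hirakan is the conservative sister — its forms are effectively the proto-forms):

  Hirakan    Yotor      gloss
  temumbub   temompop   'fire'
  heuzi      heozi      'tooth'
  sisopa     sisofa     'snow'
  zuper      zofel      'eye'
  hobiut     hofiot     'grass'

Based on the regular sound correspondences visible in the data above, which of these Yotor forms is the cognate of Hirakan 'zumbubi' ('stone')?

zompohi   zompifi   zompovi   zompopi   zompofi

temumbub ~ temompop — Hirakan u corresponds to Yotor o after a consonant, before a nasal.
temumbub ~ temompop — Hirakan b corresponds to Yotor p after a consonant, before a back vowel.
temumbub ~ temompop — Hirakan u corresponds to Yotor o after a consonant, before a labial obstruent.
hobiut ~ hofiot — Hirakan b corresponds to Yotor f between vowels (before a front vowel).
Applying these to Hirakan 'zumbubi':
  zumbubi → zombubi   (u→o after a consonant, before a nasal)
  zombubi → zompubi   (b→p after a consonant, before a back vowel)
  zompubi → zompobi   (u→o after a consonant, before a labial obstruent)
  zompobi → zompofi   (b→f between vowels (before a front vowel))
So the Yotor cognate is 'zompofi'.

zompofi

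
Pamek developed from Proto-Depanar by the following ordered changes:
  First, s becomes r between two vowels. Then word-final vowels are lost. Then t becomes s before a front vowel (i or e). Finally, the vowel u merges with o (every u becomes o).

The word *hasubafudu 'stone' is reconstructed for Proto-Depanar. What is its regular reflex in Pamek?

harobafod

Pamek: *hasubafudu > harubafudu > harubafud > harobafod  (by rhotacism, apocope, vowel merger)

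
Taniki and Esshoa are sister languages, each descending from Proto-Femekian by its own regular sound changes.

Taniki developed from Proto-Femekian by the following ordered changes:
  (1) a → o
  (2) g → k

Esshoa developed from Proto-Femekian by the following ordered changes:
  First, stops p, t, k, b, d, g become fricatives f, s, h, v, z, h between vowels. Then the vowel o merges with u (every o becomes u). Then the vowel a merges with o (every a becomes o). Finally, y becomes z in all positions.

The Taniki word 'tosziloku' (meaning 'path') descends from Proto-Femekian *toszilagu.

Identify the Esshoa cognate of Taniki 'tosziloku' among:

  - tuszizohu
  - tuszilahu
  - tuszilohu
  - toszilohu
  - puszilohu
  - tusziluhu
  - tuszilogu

Esshoa: start from *toszilagu.
  rule 1 (intervocalic lenition): toszilagu → toszilahu
  rule 2 (vowel merger): toszilahu → tuszilahu
  rule 3 (vowel merger): tuszilahu → tuszilohu
  rule 4: no change — tuszilohu
  ⇒ Esshoa tuszilohu
Among the options, 'tuszilohu' alone shows every Esshoa change applied in order.

tuszilohu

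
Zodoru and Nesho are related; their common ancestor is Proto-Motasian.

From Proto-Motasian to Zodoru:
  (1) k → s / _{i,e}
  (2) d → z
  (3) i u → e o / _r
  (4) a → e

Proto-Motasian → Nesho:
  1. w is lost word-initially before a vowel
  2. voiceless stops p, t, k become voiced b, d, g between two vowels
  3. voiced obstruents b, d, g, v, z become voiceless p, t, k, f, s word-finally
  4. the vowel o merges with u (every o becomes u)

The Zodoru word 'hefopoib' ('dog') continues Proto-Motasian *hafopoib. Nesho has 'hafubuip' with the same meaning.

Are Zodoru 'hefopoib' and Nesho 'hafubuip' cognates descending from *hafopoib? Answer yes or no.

yes

Derive the expected Nesho reflex of *hafopoib:
Nesho: *hafopoib
  hafopoib (rule 1 does not apply)
  hafopoib → hafoboib   [intervocalic voicing]
  hafoboib → hafoboip   [final devoicing]
  hafoboip → hafubuip   [vowel merger]
  giving Nesho hafubuip.
Nesho 'hafubuip' matches the regular reflex exactly, so the pair is cognate.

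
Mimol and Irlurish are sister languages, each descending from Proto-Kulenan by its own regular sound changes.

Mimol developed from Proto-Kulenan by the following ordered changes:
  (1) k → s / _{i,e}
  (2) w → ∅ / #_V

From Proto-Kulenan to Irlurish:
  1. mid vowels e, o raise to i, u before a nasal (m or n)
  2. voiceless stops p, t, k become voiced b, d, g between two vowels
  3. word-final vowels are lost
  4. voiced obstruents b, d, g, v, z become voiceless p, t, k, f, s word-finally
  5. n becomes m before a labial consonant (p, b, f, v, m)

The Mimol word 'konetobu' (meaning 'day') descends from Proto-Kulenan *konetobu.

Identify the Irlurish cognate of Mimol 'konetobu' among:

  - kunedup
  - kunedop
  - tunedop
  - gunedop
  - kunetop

Irlurish: *konetobu > kunetobu > kunedobu > kunedob > kunedop  (by pre-nasal raising, intervocalic voicing, apocope, final devoicing)
Only 'kunedop' matches the regular Irlurish development of *konetobu.

kunedop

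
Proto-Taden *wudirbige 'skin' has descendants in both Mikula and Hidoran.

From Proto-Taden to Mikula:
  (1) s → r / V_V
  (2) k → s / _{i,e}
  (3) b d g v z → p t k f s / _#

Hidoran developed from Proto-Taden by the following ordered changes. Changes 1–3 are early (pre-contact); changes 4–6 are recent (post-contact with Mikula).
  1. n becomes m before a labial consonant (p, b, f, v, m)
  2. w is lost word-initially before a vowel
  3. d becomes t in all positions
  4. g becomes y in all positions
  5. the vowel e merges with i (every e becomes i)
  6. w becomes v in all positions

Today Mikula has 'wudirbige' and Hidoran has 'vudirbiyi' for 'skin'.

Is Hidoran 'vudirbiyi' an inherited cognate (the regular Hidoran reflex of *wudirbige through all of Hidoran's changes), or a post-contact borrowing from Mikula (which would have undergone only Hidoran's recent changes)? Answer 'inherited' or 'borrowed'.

If inherited, *wudirbige would pass through all of Hidoran's changes:
Hidoran: start from *wudirbige.
  rule 1: no change — wudirbige
  rule 2 (glide loss): wudirbige → udirbige
  rule 3 (unconditioned shift): udirbige → utirbige
  rule 4 (unconditioned shift): utirbige → utirbiye
  rule 5 (vowel merger): utirbiye → utirbiyi
  rule 6: no change — utirbiyi
  ⇒ Hidoran utirbiyi
If borrowed from Mikula 'wudirbige' after the early changes, it would undergo only the recent ones:
  rule 4 (unconditioned shift): wudirbige → wudirbiye
  rule 5 (vowel merger): wudirbiye → wudirbiyi
  rule 6 (unconditioned shift): wudirbiyi → vudirbiyi
  ⇒ as a loan: vudirbiyi
Hidoran 'vudirbiyi' matches the loan outcome 'vudirbiyi', not the inherited 'utirbiyi' — it skipped the early Hidoran changes, so it was borrowed from Mikula.

borrowed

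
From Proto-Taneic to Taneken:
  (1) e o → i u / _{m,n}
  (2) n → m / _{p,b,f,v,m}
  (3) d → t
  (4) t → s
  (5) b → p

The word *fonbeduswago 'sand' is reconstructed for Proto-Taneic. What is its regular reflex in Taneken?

fumpesuswago

Taneken: *fonbeduswago > funbeduswago > fumbeduswago > fumbetuswago > fumbesuswago > fumpesuswago  (by pre-nasal raising, nasal place assimilation, unconditioned shift, unconditioned shift, unconditioned shift)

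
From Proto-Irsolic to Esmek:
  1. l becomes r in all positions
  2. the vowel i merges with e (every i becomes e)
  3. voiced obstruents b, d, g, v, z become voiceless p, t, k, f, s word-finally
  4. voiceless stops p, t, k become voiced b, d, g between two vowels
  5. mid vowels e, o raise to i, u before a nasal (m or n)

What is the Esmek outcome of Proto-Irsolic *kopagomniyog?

kobagumneyok

Esmek: start from *kopagomniyog.
  rule 1: no change — kopagomniyog
  rule 2 (vowel merger): kopagomniyog → kopagomneyog
  rule 3 (final devoicing): kopagomneyog → kopagomneyok
  rule 4 (intervocalic voicing): kopagomneyok → kobagomneyok
  rule 5 (pre-nasal raising): kobagomneyok → kobagumneyok
  ⇒ Esmek kobagumneyok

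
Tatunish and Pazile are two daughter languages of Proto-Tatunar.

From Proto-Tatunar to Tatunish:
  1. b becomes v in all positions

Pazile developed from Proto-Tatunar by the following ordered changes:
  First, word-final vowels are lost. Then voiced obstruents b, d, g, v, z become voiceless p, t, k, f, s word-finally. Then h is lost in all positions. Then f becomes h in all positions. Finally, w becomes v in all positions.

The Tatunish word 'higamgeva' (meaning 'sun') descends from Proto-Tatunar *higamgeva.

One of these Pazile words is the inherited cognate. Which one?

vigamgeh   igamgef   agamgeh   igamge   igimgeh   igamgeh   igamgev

Pazile: start from *higamgeva.
  rule 1 (apocope): higamgeva → higamgev
  rule 2 (final devoicing): higamgev → higamgef
  rule 3 (h-loss): higamgef → igamgef
  rule 4 (unconditioned shift): igamgef → igamgeh
  rule 5: no change — igamgeh
  ⇒ Pazile igamgeh
The other candidates each miss or misapply at least one Pazile change.

igamgeh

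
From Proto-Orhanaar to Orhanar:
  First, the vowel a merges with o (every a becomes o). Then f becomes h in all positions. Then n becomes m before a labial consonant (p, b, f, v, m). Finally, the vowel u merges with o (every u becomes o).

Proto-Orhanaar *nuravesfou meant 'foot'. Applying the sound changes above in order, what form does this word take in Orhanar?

noroveshoo

Orhanar: start from *nuravesfou.
  rule 1 (vowel merger): nuravesfou → nurovesfou
  rule 2 (unconditioned shift): nurovesfou → nuroveshou
  rule 3: no change — nuroveshou
  rule 4 (vowel merger): nuroveshou → noroveshoo
  ⇒ Orhanar noroveshoo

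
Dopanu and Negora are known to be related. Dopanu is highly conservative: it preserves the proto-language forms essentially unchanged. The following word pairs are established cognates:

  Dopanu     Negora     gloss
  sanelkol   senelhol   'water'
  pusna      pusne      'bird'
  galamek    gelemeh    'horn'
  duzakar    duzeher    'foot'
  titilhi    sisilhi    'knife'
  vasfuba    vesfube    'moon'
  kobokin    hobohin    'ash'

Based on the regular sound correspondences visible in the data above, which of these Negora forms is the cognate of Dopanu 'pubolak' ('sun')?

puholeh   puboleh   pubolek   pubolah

galamek ~ gelemeh, duzakar ~ duzeher — Dopanu a corresponds to Negora e after a consonant, before a consonant other than r, m, n, p, b, f, v.
galamek ~ gelemeh — Dopanu k corresponds to Negora h word-finally.
Applying these to Dopanu 'pubolak':
  pubolak → pubolek   (a→e after a consonant, before a consonant other than r, m, n, p, b, f, v)
  pubolek → puboleh   (k→h word-finally)
So the Negora cognate is 'puboleh'.

puboleh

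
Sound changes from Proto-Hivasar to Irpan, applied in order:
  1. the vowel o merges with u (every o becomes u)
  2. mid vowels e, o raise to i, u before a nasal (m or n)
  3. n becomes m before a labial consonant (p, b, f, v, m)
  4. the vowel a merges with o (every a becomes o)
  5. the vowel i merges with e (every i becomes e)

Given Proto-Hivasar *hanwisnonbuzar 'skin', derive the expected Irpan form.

honwesnumbuzor

Irpan: start from *hanwisnonbuzar.
  rule 1 (vowel merger): hanwisnonbuzar → hanwisnunbuzar
  rule 2: no change — hanwisnunbuzar
  rule 3 (nasal place assimilation): hanwisnunbuzar → hanwisnumbuzar
  rule 4 (vowel merger): hanwisnumbuzar → honwisnumbuzor
  rule 5 (vowel merger): honwisnumbuzor → honwesnumbuzor
  ⇒ Irpan honwesnumbuzor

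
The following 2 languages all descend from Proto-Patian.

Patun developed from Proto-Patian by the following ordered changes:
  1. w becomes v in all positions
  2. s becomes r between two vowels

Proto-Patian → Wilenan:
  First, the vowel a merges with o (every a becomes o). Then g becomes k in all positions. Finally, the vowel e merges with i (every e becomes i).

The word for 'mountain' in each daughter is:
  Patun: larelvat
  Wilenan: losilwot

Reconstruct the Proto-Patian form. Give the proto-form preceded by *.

Position 2: Patun has a, Wilenan has o. Patun preserves a here (none of its changes turn any other segment into a), so the proto-segment is *a.
Position 6: Patun has v, Wilenan has w. Wilenan preserves w here (none of its changes turn any other segment into w), so the proto-segment is *w.
Verify the candidate proto-form against each daughter:
Patun: start from *laselwat.
  rule 1 (unconditioned shift): laselwat → laselvat
  rule 2 (rhotacism): laselvat → larelvat
  ⇒ Patun larelvat
Wilenan: *laselwat
  laselwat → loselwot   [vowel merger]
  loselwot (rule 2 does not apply)
  loselwot → losilwot   [vowel merger]
  giving Wilenan losilwot.
No other proto-form is consistent with every reflex, so the reconstruction is *laselwat.

*laselwat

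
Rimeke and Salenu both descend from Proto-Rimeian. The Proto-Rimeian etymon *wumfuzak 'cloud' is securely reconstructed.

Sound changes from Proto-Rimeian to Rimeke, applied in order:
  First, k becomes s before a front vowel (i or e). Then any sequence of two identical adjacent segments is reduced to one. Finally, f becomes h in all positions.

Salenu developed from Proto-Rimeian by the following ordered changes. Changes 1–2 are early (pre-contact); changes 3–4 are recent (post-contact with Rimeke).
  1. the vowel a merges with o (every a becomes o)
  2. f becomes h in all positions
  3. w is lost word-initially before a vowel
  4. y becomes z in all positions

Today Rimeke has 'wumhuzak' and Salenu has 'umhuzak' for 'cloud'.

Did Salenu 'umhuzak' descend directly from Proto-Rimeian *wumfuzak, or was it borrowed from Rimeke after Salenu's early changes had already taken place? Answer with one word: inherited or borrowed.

If inherited, *wumfuzak would pass through all of Salenu's changes:
Salenu: *wumfuzak
  wumfuzak → wumfuzok   [vowel merger]
  wumfuzok → wumhuzok   [unconditioned shift]
  wumhuzok → umhuzok   [glide loss]
  umhuzok (rule 4 does not apply)
  giving Salenu umhuzok.
If borrowed from Rimeke 'wumhuzak' after the early changes, it would undergo only the recent ones:
  rule 3 (glide loss): wumhuzak → umhuzak
  rule 4 (unconditioned shift): no change (umhuzak)
  ⇒ as a loan: umhuzak
Salenu 'umhuzak' matches the loan outcome 'umhuzak', not the inherited 'umhuzok' — it skipped the early Salenu changes, so it was borrowed from Rimeke.

borrowed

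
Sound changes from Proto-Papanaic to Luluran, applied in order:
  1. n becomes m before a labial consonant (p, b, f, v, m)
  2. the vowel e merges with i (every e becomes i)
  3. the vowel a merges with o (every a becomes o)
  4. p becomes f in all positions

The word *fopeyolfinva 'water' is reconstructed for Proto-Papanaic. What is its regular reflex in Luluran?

Luluran: *fopeyolfinva > fopeyolfimva > fopiyolfimva > fopiyolfimvo > fofiyolfimvo  (by nasal place assimilation, vowel merger, vowel merger, unconditioned shift)

fofiyolfimvo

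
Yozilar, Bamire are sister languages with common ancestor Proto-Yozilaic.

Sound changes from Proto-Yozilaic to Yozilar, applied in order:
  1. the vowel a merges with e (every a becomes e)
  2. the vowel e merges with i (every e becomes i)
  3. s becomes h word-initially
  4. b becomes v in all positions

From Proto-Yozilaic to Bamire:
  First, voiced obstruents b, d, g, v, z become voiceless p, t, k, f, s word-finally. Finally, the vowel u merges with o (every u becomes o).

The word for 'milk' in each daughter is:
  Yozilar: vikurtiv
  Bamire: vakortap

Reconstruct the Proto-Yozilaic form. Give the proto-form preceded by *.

Position 2: Yozilar has i, Bamire has a. Bamire preserves a here (none of its changes turn any other segment into a), so the proto-segment is *a.
Position 8: Yozilar has v, Bamire has p. Taking the neighbouring segments as reconstructed: Yozilar v could go back to *b or *v; Bamire p could go back to *p or *b — the one source consistent with every daughter is *b.
Verify the candidate proto-form against each daughter:
Yozilar: *vakurtab > vekurteb > vikurtib > vikurtiv  (by vowel merger, vowel merger, unconditioned shift)
Bamire: *vakurtab > vakurtap > vakortap  (by final devoicing, vowel merger)
Only *vakurtab yields all of Yozilar vikurtiv, Bamire vakortap.

*vakurtab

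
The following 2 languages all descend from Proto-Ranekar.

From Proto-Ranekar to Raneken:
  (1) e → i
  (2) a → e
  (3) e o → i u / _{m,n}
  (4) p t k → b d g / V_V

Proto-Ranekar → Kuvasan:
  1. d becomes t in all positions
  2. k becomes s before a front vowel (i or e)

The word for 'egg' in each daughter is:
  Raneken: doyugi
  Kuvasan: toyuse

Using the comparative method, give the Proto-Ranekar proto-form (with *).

Position 5: Raneken has g, Kuvasan has s. Taking the neighbouring segments as reconstructed: Raneken g could go back to *k or *g; Kuvasan s could go back to *k or *s — the one source consistent with every daughter is *k.
Position 6: Raneken has i, Kuvasan has e. Kuvasan preserves e here (none of its changes turn any other segment into e), so the proto-segment is *e.
Continuing position by position gives *doyuke; check it forward:
Raneken: start from *doyuke.
  rule 1 (vowel merger): doyuke → doyuki
  rule 2: no change — doyuki
  rule 3: no change — doyuki
  rule 4 (intervocalic voicing): doyuki → doyugi
  ⇒ Raneken doyugi
Kuvasan: *doyuke
  doyuke → toyuke   [unconditioned shift]
  toyuke → toyuse   [palatalisation]
  giving Kuvasan toyuse.
Only *doyuke yields all of Raneken doyugi, Kuvasan toyuse.

*doyuke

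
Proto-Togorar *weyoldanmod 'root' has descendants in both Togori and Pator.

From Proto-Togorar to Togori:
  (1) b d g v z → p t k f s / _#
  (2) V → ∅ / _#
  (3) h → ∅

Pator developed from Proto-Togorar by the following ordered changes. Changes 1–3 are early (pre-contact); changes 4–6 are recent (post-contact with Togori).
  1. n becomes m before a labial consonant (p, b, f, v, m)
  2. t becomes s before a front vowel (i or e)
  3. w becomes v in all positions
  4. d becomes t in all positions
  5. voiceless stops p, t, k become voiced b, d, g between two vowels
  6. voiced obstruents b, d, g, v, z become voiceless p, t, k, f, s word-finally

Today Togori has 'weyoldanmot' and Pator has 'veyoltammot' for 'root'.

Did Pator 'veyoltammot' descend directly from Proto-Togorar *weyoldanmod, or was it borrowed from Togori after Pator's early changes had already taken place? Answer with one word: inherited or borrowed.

If inherited, *weyoldanmod would pass through all of Pator's changes:
Pator: *weyoldanmod > weyoldammod > veyoldammod > veyoltammot  (by nasal place assimilation, unconditioned shift, unconditioned shift)
If borrowed from Togori 'weyoldanmot' after the early changes, it would undergo only the recent ones:
  rule 4 (unconditioned shift): weyoldanmot → weyoltanmot
  rule 5 (intervocalic voicing): no change (weyoltanmot)
  rule 6 (final devoicing): no change (weyoltanmot)
  ⇒ as a loan: weyoltanmot
Pator 'veyoltammot' matches the inherited outcome exactly, so it is an inherited cognate, not a loan.

inherited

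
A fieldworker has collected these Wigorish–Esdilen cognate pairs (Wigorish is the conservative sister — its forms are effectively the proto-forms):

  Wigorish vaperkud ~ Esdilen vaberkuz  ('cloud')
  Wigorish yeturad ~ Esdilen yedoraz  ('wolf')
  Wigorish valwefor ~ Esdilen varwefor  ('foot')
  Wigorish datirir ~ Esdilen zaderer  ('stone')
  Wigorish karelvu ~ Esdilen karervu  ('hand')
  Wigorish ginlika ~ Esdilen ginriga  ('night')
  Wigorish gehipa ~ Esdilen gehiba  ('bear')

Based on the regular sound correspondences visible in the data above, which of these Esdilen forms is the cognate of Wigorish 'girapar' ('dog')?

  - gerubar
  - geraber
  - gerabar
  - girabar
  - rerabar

datirir ~ zaderer — Wigorish i corresponds to Esdilen e after a consonant, before r.
gehipa ~ gehiba — Wigorish p corresponds to Esdilen b between vowels (before a back vowel).
Applying these to Wigorish 'girapar':
  girapar → gerapar   (i→e after a consonant, before r)
  gerapar → gerabar   (p→b between vowels (before a back vowel))
So the Esdilen cognate is 'gerabar'.

gerabar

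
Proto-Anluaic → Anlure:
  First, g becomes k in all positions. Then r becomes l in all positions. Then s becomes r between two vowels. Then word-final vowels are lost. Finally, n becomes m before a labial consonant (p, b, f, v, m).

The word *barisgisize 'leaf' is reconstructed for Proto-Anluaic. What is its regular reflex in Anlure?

Anlure: start from *barisgisize.
  rule 1 (unconditioned shift): barisgisize → bariskisize
  rule 2 (unconditioned shift): bariskisize → baliskisize
  rule 3 (rhotacism): baliskisize → baliskirize
  rule 4 (apocope): baliskirize → baliskiriz
  rule 5: no change — baliskiriz
  ⇒ Anlure baliskiriz

baliskiriz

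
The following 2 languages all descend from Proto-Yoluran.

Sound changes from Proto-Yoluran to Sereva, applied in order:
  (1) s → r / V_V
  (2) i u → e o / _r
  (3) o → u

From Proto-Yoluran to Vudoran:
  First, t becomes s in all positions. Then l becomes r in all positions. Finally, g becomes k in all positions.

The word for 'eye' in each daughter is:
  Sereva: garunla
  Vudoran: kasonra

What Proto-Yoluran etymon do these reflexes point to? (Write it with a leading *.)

Position 6: Sereva has l, Vudoran has r. Sereva preserves l here (none of its changes turn any other segment into l), so the proto-segment is *l.
Position 4: Sereva has u, Vudoran has o. Vudoran preserves o here (none of its changes turn any other segment into o), so the proto-segment is *o.
Position 1: Sereva has g, Vudoran has k. Sereva preserves g here (none of its changes turn any other segment into g), so the proto-segment is *g.
This points to *gasonla. Verify forward in each daughter:
Sereva: start from *gasonla.
  rule 1 (rhotacism): gasonla → garonla
  rule 2: no change — garonla
  rule 3 (vowel merger): garonla → garunla
  ⇒ Sereva garunla
Vudoran: *gasonla > gasonra > kasonra  (by unconditioned shift, unconditioned shift)
No other proto-form is consistent with every reflex, so the reconstruction is *gasonla.

*gasonla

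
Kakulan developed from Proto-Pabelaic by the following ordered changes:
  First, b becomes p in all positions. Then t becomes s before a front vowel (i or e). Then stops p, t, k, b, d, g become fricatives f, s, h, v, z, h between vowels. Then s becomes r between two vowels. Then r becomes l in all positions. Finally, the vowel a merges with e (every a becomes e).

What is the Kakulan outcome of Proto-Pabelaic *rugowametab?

Kakulan: *rugowametab > rugowametap > ruhowamesap > ruhowamerap > luhowamelap > luhowemelep  (by unconditioned shift, intervocalic lenition, rhotacism, unconditioned shift, vowel merger)

luhowemelep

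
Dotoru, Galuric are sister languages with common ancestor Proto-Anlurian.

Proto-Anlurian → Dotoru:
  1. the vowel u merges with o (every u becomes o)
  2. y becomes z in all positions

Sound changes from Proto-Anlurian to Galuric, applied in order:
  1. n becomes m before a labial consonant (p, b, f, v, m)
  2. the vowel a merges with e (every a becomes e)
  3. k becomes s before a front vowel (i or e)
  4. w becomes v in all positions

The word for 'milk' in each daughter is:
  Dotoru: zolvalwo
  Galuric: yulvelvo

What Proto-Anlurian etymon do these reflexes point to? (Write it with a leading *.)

*yulvalwo

Position 7: Dotoru has w, Galuric has v. Dotoru preserves w here (none of its changes turn any other segment into w), so the proto-segment is *w.
Position 2: Dotoru has o, Galuric has u. Galuric preserves u here (none of its changes turn any other segment into u), so the proto-segment is *u.
This points to *yulvalwo. Verify forward in each daughter:
Dotoru: *yulvalwo > yolvalwo > zolvalwo  (by vowel merger, unconditioned shift)
Galuric: *yulvalwo > yulvelwo > yulvelvo  (by vowel merger, unconditioned shift)
Only *yulvalwo yields all of Dotoru zolvalwo, Galuric yulvelvo.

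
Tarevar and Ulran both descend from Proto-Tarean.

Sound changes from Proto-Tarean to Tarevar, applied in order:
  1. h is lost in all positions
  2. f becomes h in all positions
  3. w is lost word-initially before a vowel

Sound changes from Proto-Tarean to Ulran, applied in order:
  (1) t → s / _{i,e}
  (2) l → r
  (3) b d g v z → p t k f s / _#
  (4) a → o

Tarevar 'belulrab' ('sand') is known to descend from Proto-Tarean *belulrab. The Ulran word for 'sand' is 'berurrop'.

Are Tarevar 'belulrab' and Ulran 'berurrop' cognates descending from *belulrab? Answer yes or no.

Derive the expected Ulran reflex of *belulrab:
Ulran: start from *belulrab.
  rule 1: no change — belulrab
  rule 2 (unconditioned shift): belulrab → berurrab
  rule 3 (final devoicing): berurrab → berurrap
  rule 4 (vowel merger): berurrap → berurrop
  ⇒ Ulran berurrop
Ulran 'berurrop' matches the regular reflex exactly, so the pair is cognate.

yes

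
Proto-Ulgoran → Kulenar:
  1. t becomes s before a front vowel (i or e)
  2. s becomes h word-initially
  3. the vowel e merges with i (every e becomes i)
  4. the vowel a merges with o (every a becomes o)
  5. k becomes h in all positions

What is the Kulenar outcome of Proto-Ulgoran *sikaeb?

Kulenar: start from *sikaeb.
  rule 1: no change — sikaeb
  rule 2 (debuccalisation): sikaeb → hikaeb
  rule 3 (vowel merger): hikaeb → hikaib
  rule 4 (vowel merger): hikaib → hikoib
  rule 5 (unconditioned shift): hikoib → hihoib
  ⇒ Kulenar hihoib

hihoib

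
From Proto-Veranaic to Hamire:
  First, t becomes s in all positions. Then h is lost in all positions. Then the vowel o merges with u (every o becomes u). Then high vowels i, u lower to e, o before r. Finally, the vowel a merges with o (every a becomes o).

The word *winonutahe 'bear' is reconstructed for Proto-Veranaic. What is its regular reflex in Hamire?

winunusoe

Hamire: start from *winonutahe.
  rule 1 (unconditioned shift): winonutahe → winonusahe
  rule 2 (h-loss): winonusahe → winonusae
  rule 3 (vowel merger): winonusae → winunusae
  rule 4: no change — winunusae
  rule 5 (vowel merger): winunusae → winunusoe
  ⇒ Hamire winunusoe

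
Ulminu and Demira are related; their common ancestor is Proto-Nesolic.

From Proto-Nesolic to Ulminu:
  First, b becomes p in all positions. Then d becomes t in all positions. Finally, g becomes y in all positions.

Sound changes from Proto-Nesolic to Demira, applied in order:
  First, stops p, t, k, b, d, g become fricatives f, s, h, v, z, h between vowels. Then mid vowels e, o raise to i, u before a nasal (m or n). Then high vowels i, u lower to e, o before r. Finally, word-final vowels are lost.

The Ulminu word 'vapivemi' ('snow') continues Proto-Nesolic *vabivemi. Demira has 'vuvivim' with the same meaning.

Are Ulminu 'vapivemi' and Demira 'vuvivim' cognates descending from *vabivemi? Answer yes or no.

Derive the expected Demira reflex of *vabivemi:
Demira: *vabivemi > vavivemi > vavivimi > vavivim  (by intervocalic lenition, pre-nasal raising, apocope)
The regular Demira reflex would be 'vavivim', but the attested form is 'vuvivim'. The correspondence is irregular, so they are not cognates (the Demira form has a different source).

no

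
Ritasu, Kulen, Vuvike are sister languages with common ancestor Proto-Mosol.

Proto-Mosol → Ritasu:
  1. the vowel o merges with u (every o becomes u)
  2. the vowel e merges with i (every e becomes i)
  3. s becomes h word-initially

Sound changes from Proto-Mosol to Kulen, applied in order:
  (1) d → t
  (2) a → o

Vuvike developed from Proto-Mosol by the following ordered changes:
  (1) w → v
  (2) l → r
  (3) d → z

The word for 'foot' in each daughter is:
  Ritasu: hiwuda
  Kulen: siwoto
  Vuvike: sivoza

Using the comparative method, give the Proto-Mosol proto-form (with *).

Position 3: Ritasu has w, Kulen has w, Vuvike has v. Ritasu preserves w here (none of its changes turn any other segment into w), so the proto-segment is *w.
Position 1: Ritasu has h, Kulen has s, Vuvike has s. Kulen preserves s here (none of its changes turn any other segment into s), so the proto-segment is *s.
Position 5: Ritasu has d, Kulen has t, Vuvike has z. Ritasu preserves d here (none of its changes turn any other segment into d), so the proto-segment is *d.
This points to *siwoda. Verify forward in each daughter:
Ritasu: start from *siwoda.
  rule 1 (vowel merger): siwoda → siwuda
  rule 2: no change — siwuda
  rule 3 (debuccalisation): siwuda → hiwuda
  ⇒ Ritasu hiwuda
Kulen: start from *siwoda.
  rule 1 (unconditioned shift): siwoda → siwota
  rule 2 (vowel merger): siwota → siwoto
  ⇒ Kulen siwoto
Vuvike: *siwoda
  siwoda → sivoda   [unconditioned shift]
  sivoda (rule 2 does not apply)
  sivoda → sivoza   [unconditioned shift]
  giving Vuvike sivoza.
*siwoda is the unique common source.

*siwoda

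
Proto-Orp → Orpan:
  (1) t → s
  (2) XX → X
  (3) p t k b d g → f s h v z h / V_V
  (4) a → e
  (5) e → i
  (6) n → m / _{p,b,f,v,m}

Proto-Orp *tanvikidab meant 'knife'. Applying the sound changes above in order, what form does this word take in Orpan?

simvihizib

Orpan: start from *tanvikidab.
  rule 1 (unconditioned shift): tanvikidab → sanvikidab
  rule 2: no change — sanvikidab
  rule 3 (intervocalic lenition): sanvikidab → sanvihizab
  rule 4 (vowel merger): sanvihizab → senvihizeb
  rule 5 (vowel merger): senvihizeb → sinvihizib
  rule 6 (nasal place assimilation): sinvihizib → simvihizib
  ⇒ Orpan simvihizib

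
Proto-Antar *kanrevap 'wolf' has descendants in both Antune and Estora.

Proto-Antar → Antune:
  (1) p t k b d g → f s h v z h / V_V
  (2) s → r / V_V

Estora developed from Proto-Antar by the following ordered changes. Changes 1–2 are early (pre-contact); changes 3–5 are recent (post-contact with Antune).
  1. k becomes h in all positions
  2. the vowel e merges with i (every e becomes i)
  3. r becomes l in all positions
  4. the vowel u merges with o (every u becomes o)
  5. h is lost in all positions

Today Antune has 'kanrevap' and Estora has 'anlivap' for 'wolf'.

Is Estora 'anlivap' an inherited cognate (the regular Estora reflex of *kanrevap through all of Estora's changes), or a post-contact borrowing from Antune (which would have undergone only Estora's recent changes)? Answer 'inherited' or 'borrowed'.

If inherited, *kanrevap would pass through all of Estora's changes:
Estora: *kanrevap > hanrevap > hanrivap > hanlivap > anlivap  (by unconditioned shift, vowel merger, unconditioned shift, h-loss)
If borrowed from Antune 'kanrevap' after the early changes, it would undergo only the recent ones:
  rule 3 (unconditioned shift): kanrevap → kanlevap
  rule 4 (vowel merger): no change (kanlevap)
  rule 5 (h-loss): no change (kanlevap)
  ⇒ as a loan: kanlevap
Estora 'anlivap' matches the inherited outcome exactly, so it is an inherited cognate, not a loan.

inherited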